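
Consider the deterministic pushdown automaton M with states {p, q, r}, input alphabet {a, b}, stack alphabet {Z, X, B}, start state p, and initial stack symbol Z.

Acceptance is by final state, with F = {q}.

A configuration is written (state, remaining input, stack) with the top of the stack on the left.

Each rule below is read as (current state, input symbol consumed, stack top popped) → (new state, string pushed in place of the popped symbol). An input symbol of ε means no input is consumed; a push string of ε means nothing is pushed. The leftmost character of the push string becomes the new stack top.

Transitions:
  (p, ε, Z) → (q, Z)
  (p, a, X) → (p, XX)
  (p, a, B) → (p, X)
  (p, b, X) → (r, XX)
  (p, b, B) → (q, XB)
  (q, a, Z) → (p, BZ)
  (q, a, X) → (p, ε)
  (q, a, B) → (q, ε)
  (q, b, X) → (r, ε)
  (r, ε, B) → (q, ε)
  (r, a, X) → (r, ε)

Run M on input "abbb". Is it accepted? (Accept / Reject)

(p, abbb, Z) ⊢ (q, abbb, Z) ⊢ (p, bbb, BZ) ⊢ (q, bb, XBZ) ⊢ (r, b, BZ) ⊢ (q, b, Z)
No transition applies at (q, b, Z); input not fully consumed.

Reject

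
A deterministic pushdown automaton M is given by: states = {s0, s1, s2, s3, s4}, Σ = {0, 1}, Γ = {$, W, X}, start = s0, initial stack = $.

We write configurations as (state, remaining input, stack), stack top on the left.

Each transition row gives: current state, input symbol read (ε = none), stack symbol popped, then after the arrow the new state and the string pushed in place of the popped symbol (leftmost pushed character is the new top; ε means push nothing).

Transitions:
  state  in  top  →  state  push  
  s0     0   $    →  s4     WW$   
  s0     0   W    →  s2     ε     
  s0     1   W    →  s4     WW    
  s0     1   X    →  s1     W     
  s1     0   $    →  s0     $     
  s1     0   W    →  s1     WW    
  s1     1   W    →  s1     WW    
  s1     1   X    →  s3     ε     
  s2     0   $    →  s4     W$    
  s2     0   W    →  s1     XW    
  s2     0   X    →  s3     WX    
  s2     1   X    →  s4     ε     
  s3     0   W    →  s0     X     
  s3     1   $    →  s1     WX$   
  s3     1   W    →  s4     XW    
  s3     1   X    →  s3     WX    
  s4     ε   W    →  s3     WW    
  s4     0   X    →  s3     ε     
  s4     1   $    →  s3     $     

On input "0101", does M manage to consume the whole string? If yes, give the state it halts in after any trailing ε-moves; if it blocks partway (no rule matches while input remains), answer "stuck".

(s0, 0101, $)
  read 0, top $: go to s4, push WW$ → (s4, 101, WW$)
  ε-move, top W: go to s3, push WW → (s3, 101, WWW$)
  read 1, top W: go to s4, push XW → (s4, 01, XWWW$)
  read 0, top X: go to s3, push ε → (s3, 1, WWW$)
  read 1, top W: go to s4, push XW → (s4, ε, XWWW$)
All input consumed; M is in state s4.

s4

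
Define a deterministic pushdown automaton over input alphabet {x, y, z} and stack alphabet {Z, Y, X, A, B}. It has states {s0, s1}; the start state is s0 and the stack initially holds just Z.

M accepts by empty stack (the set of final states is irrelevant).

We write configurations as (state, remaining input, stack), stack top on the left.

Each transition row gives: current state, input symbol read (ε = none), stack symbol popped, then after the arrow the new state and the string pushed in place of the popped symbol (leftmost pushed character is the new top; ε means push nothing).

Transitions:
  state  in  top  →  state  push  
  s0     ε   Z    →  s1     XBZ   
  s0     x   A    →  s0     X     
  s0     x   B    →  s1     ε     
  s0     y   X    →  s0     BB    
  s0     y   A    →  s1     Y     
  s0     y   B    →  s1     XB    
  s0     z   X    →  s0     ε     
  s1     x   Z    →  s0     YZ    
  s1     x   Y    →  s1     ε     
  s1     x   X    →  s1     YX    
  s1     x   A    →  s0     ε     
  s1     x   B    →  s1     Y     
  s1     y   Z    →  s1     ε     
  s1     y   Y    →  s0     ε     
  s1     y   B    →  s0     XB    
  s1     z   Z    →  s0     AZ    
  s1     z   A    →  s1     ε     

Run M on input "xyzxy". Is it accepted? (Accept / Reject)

Accept

(s0, xyzxy, Z)
  ε-move, top Z: go to s1, push XBZ → (s1, xyzxy, XBZ)
  read x, top X: go to s1, push YX → (s1, yzxy, YXBZ)
  read y, top Y: go to s0, push ε → (s0, zxy, XBZ)
  read z, top X: go to s0, push ε → (s0, xy, BZ)
  read x, top B: go to s1, push ε → (s1, y, Z)
  read y, top Z: go to s1, push ε → (s1, ε, ε)
All input consumed and the stack is empty.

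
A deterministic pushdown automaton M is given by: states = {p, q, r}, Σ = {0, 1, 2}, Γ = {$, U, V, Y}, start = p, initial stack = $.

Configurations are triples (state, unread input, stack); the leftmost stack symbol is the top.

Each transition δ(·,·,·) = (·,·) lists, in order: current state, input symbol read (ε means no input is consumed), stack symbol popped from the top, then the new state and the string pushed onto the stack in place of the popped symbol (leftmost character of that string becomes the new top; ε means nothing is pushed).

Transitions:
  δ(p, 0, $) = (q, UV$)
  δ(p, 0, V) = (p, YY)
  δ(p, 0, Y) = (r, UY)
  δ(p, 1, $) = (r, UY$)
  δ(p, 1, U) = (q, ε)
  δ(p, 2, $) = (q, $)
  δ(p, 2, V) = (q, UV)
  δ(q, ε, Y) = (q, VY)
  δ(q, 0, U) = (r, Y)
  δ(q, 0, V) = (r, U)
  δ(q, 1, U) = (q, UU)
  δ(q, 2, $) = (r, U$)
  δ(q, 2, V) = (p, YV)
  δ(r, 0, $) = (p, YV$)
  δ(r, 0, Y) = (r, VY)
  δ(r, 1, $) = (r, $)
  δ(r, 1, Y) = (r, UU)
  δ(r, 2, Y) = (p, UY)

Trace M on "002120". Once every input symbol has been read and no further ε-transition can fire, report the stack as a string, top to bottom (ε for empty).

(p, 002120, $)
  read 0, top $: go to q, push UV$ → (q, 02120, UV$)
  read 0, top U: go to r, push Y → (r, 2120, YV$)
  read 2, top Y: go to p, push UY → (p, 120, UYV$)
  read 1, top U: go to q, push ε → (q, 20, YV$)
  ε-move, top Y: go to q, push VY → (q, 20, VYV$)
  read 2, top V: go to p, push YV → (p, 0, YVYV$)
  read 0, top Y: go to r, push UY → (r, ε, UYVYV$)
All input consumed in state r with stack UYVYV$.

UYVYV$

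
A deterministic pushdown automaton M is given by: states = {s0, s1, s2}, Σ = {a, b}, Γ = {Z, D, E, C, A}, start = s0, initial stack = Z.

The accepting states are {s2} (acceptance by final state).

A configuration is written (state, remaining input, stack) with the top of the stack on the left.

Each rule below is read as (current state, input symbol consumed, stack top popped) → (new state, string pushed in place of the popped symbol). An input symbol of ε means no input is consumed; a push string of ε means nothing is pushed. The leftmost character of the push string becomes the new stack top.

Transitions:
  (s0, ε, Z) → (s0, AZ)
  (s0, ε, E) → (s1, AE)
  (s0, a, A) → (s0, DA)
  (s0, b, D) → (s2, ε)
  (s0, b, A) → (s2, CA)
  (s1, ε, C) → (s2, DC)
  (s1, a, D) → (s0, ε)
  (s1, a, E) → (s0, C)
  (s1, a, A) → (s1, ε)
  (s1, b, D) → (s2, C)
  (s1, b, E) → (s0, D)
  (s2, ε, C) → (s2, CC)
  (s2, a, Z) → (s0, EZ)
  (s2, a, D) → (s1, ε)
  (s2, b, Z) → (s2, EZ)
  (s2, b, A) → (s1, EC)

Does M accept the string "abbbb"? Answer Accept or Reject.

Accept

(s0, abbbb, Z) ⊢ (s0, abbbb, AZ) ⊢ (s0, bbbb, DAZ) ⊢ (s2, bbb, AZ) ⊢ (s1, bb, ECZ) ⊢ (s0, b, DCZ) ⊢ (s2, ε, CZ)
All input consumed; state s2 ∈ F.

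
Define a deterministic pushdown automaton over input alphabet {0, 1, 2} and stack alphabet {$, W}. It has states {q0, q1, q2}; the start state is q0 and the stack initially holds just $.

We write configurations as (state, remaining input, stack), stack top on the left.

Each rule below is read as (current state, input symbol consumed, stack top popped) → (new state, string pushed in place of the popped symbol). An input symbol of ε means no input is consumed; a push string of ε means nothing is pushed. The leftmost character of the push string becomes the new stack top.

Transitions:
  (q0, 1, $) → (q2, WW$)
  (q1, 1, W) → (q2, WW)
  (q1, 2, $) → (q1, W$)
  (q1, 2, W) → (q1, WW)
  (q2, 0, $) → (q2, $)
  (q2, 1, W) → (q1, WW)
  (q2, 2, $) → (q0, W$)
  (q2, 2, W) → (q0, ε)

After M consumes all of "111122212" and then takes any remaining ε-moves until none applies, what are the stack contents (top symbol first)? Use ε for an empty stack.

WWWWWWWW$

(q0, 111122212, $) ⊢ (q2, 11122212, WW$) ⊢ (q1, 1122212, WWW$) ⊢ (q2, 122212, WWWW$) ⊢ (q1, 22212, WWWWW$) ⊢ (q1, 2212, WWWWWW$) ⊢ (q1, 212, WWWWWWW$) ⊢ (q1, 12, WWWWWWWW$) ⊢ (q2, 2, WWWWWWWWW$) ⊢ (q0, ε, WWWWWWWW$)
All input consumed in state q0 with stack WWWWWWWW$.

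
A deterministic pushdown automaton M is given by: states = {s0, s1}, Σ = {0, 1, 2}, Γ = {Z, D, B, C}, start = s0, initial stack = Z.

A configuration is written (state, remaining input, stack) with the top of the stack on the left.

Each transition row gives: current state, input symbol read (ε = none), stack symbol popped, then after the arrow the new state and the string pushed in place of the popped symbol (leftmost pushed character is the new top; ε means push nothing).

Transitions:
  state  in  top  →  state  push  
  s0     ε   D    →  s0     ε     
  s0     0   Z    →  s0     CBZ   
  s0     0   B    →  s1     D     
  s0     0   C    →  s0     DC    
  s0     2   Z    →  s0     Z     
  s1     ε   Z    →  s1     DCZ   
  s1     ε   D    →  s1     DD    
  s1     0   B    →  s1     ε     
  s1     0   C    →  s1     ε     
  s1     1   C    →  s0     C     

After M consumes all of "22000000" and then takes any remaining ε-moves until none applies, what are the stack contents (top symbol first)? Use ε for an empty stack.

(s0, 22000000, Z)
  read 2, top Z: go to s0, push Z → (s0, 2000000, Z)
  read 2, top Z: go to s0, push Z → (s0, 000000, Z)
  read 0, top Z: go to s0, push CBZ → (s0, 00000, CBZ)
  read 0, top C: go to s0, push DC → (s0, 0000, DCBZ)
  ε-move, top D: go to s0, push ε → (s0, 0000, CBZ)
  read 0, top C: go to s0, push DC → (s0, 000, DCBZ)
  ε-move, top D: go to s0, push ε → (s0, 000, CBZ)
  read 0, top C: go to s0, push DC → (s0, 00, DCBZ)
  ε-move, top D: go to s0, push ε → (s0, 00, CBZ)
  read 0, top C: go to s0, push DC → (s0, 0, DCBZ)
  ε-move, top D: go to s0, push ε → (s0, 0, CBZ)
  read 0, top C: go to s0, push DC → (s0, ε, DCBZ)
  ε-move, top D: go to s0, push ε → (s0, ε, CBZ)
All input consumed in state s0 with stack CBZ.

CBZ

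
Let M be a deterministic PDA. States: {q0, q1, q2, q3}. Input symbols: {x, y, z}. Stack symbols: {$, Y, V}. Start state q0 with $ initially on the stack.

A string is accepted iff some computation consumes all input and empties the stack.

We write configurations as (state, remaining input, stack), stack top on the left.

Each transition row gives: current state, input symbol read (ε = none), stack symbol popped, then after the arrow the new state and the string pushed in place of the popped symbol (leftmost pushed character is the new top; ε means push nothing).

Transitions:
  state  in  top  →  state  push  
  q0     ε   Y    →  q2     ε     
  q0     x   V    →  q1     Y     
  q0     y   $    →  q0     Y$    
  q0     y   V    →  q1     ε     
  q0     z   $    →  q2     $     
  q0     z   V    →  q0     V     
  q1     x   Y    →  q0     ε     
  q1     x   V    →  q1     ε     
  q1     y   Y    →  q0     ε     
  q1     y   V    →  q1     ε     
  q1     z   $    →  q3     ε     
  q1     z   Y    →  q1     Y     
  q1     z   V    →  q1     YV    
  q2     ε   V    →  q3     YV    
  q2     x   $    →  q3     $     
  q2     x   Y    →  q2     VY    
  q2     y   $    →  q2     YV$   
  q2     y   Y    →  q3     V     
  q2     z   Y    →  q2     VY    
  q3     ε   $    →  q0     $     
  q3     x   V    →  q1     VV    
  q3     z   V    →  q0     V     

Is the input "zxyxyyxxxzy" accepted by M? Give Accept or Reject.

Reject

(q0, zxyxyyxxxzy, $) ⊢ (q2, xyxyyxxxzy, $) ⊢ (q3, yxyyxxxzy, $) ⊢ (q0, yxyyxxxzy, $) ⊢ (q0, xyyxxxzy, Y$) ⊢ (q2, xyyxxxzy, $) ⊢ (q3, yyxxxzy, $) ⊢ (q0, yyxxxzy, $) ⊢ (q0, yxxxzy, Y$) ⊢ (q2, yxxxzy, $) ⊢ (q2, xxxzy, YV$) ⊢ (q2, xxzy, VYV$) ⊢ (q3, xxzy, YVYV$)
No transition applies at (q3, xxzy, YVYV$); input not fully consumed.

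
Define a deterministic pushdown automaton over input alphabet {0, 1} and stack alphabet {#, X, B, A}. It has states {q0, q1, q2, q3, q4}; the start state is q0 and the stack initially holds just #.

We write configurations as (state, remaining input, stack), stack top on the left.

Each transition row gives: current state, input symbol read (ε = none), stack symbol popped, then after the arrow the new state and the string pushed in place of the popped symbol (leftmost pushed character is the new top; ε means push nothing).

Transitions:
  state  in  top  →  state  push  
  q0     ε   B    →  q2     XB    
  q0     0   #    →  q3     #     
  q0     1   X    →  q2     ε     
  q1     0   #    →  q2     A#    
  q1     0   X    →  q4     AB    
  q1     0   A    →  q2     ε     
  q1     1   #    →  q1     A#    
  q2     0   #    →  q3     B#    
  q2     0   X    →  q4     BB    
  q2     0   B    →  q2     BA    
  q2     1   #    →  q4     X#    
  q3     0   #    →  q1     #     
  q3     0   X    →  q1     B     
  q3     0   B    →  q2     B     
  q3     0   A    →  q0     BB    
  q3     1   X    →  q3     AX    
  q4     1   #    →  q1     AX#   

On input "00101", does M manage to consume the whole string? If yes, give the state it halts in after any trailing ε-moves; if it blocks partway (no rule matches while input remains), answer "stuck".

(q0, 00101, #)
  read 0, top #: go to q3, push # → (q3, 0101, #)
  read 0, top #: go to q1, push # → (q1, 101, #)
  read 1, top #: go to q1, push A# → (q1, 01, A#)
  read 0, top A: go to q2, push ε → (q2, 1, #)
  read 1, top #: go to q4, push X# → (q4, ε, X#)
All input consumed; M is in state q4.

q4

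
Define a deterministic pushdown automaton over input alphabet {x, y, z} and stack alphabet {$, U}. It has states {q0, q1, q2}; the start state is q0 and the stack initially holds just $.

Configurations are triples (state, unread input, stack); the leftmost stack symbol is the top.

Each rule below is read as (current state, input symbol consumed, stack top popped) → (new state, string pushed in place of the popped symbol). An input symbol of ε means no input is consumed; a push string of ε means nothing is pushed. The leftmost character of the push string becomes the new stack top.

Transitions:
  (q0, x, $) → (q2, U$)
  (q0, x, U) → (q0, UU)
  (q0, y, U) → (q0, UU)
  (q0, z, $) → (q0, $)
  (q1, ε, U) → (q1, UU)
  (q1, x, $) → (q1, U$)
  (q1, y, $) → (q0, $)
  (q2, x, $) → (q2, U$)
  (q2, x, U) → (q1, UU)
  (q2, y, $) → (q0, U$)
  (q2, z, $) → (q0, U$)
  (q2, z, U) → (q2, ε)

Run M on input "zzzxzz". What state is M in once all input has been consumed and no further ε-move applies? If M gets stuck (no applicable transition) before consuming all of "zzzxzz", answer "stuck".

q0

(q0, zzzxzz, $) ⊢ (q0, zzxzz, $) ⊢ (q0, zxzz, $) ⊢ (q0, xzz, $) ⊢ (q2, zz, U$) ⊢ (q2, z, $) ⊢ (q0, ε, U$)
All input consumed; M is in state q0.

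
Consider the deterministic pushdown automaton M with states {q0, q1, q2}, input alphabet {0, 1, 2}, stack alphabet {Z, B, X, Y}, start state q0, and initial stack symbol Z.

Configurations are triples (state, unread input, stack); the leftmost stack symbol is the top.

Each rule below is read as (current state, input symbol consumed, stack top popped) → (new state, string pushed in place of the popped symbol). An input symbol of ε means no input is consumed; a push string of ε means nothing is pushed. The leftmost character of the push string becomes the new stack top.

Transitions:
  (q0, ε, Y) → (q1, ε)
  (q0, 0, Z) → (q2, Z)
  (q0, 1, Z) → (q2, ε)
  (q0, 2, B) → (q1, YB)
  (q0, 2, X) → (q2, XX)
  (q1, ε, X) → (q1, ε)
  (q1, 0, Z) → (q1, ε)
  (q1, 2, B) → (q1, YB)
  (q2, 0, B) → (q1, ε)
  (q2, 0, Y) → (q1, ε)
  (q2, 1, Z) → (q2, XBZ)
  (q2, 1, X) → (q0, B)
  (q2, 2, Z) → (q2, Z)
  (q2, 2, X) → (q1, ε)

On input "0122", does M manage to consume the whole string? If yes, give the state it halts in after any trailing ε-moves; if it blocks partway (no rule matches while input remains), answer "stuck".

(q0, 0122, Z) ⊢ (q2, 122, Z) ⊢ (q2, 22, XBZ) ⊢ (q1, 2, BZ) ⊢ (q1, ε, YBZ)
All input consumed; M is in state q1.

q1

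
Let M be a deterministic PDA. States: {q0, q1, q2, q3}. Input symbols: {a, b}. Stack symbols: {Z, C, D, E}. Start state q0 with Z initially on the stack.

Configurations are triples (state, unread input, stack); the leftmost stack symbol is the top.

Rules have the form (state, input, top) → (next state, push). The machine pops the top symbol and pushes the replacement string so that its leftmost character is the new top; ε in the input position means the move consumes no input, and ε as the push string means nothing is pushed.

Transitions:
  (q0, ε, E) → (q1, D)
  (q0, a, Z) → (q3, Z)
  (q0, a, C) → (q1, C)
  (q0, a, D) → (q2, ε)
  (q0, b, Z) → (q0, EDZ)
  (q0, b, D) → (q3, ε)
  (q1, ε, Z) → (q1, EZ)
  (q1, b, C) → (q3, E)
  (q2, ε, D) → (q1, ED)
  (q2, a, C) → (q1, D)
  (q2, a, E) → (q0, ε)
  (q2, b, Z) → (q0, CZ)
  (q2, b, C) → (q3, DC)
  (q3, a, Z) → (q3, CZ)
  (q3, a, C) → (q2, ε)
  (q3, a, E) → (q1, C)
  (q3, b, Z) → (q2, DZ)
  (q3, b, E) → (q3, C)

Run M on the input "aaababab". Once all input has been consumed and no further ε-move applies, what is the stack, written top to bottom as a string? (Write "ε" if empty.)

EZ

(q0, aaababab, Z)
  read a, top Z: go to q3, push Z → (q3, aababab, Z)
  read a, top Z: go to q3, push CZ → (q3, ababab, CZ)
  read a, top C: go to q2, push ε → (q2, babab, Z)
  read b, top Z: go to q0, push CZ → (q0, abab, CZ)
  read a, top C: go to q1, push C → (q1, bab, CZ)
  read b, top C: go to q3, push E → (q3, ab, EZ)
  read a, top E: go to q1, push C → (q1, b, CZ)
  read b, top C: go to q3, push E → (q3, ε, EZ)
All input consumed in state q3 with stack EZ.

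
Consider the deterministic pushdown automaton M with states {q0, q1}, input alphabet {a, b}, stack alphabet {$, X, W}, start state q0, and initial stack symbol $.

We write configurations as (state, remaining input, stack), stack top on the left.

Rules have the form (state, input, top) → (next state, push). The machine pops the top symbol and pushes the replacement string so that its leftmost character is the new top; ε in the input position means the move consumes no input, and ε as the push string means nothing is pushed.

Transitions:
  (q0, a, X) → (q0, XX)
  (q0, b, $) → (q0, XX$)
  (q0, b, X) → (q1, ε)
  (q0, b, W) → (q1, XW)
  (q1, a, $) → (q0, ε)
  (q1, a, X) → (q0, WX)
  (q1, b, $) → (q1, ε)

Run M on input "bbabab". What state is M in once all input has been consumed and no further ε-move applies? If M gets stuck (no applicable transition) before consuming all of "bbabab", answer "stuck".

(q0, bbabab, $) ⊢ (q0, babab, XX$) ⊢ (q1, abab, X$) ⊢ (q0, bab, WX$) ⊢ (q1, ab, XWX$) ⊢ (q0, b, WXWX$) ⊢ (q1, ε, XWXWX$)
All input consumed; M is in state q1.

q1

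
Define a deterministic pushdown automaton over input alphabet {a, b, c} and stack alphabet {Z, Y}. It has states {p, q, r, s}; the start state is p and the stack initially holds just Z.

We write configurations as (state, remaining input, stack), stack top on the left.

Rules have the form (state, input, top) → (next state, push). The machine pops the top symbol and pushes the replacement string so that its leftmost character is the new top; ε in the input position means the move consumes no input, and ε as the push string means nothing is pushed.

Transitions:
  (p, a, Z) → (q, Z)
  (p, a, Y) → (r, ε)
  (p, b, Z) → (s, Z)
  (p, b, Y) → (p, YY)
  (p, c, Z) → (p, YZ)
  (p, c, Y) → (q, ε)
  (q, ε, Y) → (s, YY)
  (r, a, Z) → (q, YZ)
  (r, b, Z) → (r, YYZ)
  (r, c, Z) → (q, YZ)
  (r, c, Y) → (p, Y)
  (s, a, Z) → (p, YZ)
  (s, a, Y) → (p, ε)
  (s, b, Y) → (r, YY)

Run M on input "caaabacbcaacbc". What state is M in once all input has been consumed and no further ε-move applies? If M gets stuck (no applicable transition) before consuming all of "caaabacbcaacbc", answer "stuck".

(p, caaabacbcaacbc, Z)
  read c, top Z: go to p, push YZ → (p, aaabacbcaacbc, YZ)
  read a, top Y: go to r, push ε → (r, aabacbcaacbc, Z)
  read a, top Z: go to q, push YZ → (q, abacbcaacbc, YZ)
  ε-move, top Y: go to s, push YY → (s, abacbcaacbc, YYZ)
  read a, top Y: go to p, push ε → (p, bacbcaacbc, YZ)
  read b, top Y: go to p, push YY → (p, acbcaacbc, YYZ)
  read a, top Y: go to r, push ε → (r, cbcaacbc, YZ)
  read c, top Y: go to p, push Y → (p, bcaacbc, YZ)
  read b, top Y: go to p, push YY → (p, caacbc, YYZ)
  read c, top Y: go to q, push ε → (q, aacbc, YZ)
  ε-move, top Y: go to s, push YY → (s, aacbc, YYZ)
  read a, top Y: go to p, push ε → (p, acbc, YZ)
  read a, top Y: go to r, push ε → (r, cbc, Z)
  read c, top Z: go to q, push YZ → (q, bc, YZ)
  ε-move, top Y: go to s, push YY → (s, bc, YYZ)
  read b, top Y: go to r, push YY → (r, c, YYYZ)
  read c, top Y: go to p, push Y → (p, ε, YYYZ)
All input consumed; M is in state p.

p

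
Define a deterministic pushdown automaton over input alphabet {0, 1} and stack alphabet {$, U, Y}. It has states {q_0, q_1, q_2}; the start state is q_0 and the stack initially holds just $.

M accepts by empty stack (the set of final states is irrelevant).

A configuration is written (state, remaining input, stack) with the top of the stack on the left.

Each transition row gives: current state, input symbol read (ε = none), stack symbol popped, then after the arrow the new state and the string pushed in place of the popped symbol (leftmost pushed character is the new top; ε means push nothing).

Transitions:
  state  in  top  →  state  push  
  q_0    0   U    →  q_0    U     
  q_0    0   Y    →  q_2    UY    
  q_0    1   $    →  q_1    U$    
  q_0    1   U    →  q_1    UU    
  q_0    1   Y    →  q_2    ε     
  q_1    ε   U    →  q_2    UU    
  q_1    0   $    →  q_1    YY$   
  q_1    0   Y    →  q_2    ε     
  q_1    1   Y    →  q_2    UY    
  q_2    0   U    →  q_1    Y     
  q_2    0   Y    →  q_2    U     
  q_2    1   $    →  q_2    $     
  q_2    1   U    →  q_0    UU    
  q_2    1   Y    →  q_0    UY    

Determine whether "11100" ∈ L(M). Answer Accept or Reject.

Reject

(q_0, 11100, $)
  read 1, top $: go to q_1, push U$ → (q_1, 1100, U$)
  ε-move, top U: go to q_2, push UU → (q_2, 1100, UU$)
  read 1, top U: go to q_0, push UU → (q_0, 100, UUU$)
  read 1, top U: go to q_1, push UU → (q_1, 00, UUUU$)
  ε-move, top U: go to q_2, push UU → (q_2, 00, UUUUU$)
  read 0, top U: go to q_1, push Y → (q_1, 0, YUUUU$)
  read 0, top Y: go to q_2, push ε → (q_2, ε, UUUU$)
All input consumed; stack is UUUU$, not empty, and no further ε-move applies.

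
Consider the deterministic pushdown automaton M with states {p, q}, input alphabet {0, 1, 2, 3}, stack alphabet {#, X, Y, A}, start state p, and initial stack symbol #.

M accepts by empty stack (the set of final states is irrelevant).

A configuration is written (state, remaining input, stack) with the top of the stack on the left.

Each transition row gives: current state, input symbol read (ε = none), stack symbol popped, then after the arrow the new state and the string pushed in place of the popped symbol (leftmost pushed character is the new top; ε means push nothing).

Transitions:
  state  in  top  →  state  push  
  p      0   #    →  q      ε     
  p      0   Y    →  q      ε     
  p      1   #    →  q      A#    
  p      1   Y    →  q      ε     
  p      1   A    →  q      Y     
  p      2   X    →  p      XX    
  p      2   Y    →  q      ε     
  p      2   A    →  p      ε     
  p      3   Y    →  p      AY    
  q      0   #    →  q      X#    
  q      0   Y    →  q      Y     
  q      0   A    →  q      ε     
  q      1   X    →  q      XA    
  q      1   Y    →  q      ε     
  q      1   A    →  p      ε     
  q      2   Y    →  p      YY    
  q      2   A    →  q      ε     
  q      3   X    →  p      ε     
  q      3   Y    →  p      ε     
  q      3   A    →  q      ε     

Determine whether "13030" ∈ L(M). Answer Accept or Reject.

Accept

(p, 13030, #)
  read 1, top #: go to q, push A# → (q, 3030, A#)
  read 3, top A: go to q, push ε → (q, 030, #)
  read 0, top #: go to q, push X# → (q, 30, X#)
  read 3, top X: go to p, push ε → (p, 0, #)
  read 0, top #: go to q, push ε → (q, ε, ε)
All input consumed and the stack is empty.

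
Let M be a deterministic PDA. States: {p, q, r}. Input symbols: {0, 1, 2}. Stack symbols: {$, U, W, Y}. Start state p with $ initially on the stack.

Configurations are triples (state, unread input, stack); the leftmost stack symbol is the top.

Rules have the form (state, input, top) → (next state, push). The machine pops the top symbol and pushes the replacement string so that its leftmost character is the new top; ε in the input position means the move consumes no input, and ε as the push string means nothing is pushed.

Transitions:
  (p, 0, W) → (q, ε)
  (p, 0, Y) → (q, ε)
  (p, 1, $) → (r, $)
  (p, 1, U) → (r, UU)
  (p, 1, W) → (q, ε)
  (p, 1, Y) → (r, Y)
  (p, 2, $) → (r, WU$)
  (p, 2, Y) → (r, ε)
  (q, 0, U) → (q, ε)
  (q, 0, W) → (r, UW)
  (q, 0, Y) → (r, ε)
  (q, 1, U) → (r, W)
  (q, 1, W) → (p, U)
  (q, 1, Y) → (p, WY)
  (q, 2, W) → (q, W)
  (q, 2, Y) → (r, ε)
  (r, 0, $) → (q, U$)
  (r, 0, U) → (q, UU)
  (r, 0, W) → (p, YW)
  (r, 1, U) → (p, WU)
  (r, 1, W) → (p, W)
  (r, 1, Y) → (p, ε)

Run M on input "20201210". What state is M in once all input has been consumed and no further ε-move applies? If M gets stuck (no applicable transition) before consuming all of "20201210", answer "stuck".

(p, 20201210, $)
  read 2, top $: go to r, push WU$ → (r, 0201210, WU$)
  read 0, top W: go to p, push YW → (p, 201210, YWU$)
  read 2, top Y: go to r, push ε → (r, 01210, WU$)
  read 0, top W: go to p, push YW → (p, 1210, YWU$)
  read 1, top Y: go to r, push Y → (r, 210, YWU$)
No transition for (r, 2, top Y); M blocks with input 210 remaining.

stuck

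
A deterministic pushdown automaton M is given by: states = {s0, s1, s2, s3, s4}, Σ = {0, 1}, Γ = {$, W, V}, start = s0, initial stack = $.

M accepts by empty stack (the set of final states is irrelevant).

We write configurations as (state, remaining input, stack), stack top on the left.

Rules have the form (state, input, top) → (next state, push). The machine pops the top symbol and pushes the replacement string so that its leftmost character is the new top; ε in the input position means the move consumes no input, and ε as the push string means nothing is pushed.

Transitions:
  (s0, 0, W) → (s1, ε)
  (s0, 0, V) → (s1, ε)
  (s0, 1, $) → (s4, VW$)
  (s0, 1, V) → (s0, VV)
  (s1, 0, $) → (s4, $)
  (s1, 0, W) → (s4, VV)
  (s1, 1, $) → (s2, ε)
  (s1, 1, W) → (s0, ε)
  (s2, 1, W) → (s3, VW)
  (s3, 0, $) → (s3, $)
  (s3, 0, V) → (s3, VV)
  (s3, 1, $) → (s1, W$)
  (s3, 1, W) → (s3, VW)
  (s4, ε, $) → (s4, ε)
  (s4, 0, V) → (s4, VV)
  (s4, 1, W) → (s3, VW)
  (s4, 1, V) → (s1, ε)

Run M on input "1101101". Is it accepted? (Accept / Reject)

(s0, 1101101, $) ⊢ (s4, 101101, VW$) ⊢ (s1, 01101, W$) ⊢ (s4, 1101, VV$) ⊢ (s1, 101, V$)
No transition applies at (s1, 101, V$); input not fully consumed.

Reject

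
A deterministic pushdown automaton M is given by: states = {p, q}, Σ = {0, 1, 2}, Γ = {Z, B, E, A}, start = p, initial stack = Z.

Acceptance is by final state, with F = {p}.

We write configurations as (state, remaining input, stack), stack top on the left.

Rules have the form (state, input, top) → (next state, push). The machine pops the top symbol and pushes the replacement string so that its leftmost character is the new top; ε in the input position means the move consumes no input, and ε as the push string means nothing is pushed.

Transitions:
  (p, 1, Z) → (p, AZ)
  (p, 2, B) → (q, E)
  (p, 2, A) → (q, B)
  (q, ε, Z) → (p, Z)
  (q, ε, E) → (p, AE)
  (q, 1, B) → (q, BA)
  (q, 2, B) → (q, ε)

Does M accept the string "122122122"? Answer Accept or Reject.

Accept

(p, 122122122, Z) ⊢ (p, 22122122, AZ) ⊢ (q, 2122122, BZ) ⊢ (q, 122122, Z) ⊢ (p, 122122, Z) ⊢ (p, 22122, AZ) ⊢ (q, 2122, BZ) ⊢ (q, 122, Z) ⊢ (p, 122, Z) ⊢ (p, 22, AZ) ⊢ (q, 2, BZ) ⊢ (q, ε, Z) ⊢ (p, ε, Z)
All input consumed; state p ∈ F.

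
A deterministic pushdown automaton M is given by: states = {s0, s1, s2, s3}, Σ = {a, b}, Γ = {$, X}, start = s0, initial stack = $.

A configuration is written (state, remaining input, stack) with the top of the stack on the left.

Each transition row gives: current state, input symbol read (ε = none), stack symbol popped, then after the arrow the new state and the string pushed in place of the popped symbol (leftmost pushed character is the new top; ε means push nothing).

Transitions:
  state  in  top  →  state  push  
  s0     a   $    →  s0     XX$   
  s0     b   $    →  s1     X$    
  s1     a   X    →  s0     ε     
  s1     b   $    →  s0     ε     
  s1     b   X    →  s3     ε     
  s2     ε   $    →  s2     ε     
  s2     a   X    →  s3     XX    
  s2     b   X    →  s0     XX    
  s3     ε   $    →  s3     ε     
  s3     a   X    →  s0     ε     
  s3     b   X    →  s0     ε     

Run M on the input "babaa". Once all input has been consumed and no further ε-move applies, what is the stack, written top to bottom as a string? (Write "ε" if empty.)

(s0, babaa, $) ⊢ (s1, abaa, X$) ⊢ (s0, baa, $) ⊢ (s1, aa, X$) ⊢ (s0, a, $) ⊢ (s0, ε, XX$)
All input consumed in state s0 with stack XX$.

XX$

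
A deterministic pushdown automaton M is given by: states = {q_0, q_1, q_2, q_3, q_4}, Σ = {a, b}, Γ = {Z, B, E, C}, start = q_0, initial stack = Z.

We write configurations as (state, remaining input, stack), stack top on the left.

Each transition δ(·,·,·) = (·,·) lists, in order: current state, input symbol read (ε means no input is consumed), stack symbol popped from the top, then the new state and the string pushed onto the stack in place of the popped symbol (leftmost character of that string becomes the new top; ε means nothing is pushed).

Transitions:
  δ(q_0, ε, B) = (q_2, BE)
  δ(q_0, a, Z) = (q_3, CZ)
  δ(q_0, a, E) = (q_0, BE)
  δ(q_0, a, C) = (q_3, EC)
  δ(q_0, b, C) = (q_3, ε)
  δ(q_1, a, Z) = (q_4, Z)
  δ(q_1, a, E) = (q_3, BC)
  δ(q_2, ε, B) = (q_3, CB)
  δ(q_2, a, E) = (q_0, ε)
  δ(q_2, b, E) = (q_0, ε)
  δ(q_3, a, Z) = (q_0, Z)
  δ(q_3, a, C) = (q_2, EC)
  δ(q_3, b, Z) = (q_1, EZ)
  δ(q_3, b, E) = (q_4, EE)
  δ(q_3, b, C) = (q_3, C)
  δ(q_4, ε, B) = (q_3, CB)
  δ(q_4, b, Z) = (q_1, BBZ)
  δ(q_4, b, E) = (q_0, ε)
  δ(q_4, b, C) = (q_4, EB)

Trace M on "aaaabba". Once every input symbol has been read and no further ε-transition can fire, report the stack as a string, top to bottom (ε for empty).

CBEECZ

(q_0, aaaabba, Z)
  read a, top Z: go to q_3, push CZ → (q_3, aaabba, CZ)
  read a, top C: go to q_2, push EC → (q_2, aabba, ECZ)
  read a, top E: go to q_0, push ε → (q_0, abba, CZ)
  read a, top C: go to q_3, push EC → (q_3, bba, ECZ)
  read b, top E: go to q_4, push EE → (q_4, ba, EECZ)
  read b, top E: go to q_0, push ε → (q_0, a, ECZ)
  read a, top E: go to q_0, push BE → (q_0, ε, BECZ)
  ε-move, top B: go to q_2, push BE → (q_2, ε, BEECZ)
  ε-move, top B: go to q_3, push CB → (q_3, ε, CBEECZ)
All input consumed in state q_3 with stack CBEECZ.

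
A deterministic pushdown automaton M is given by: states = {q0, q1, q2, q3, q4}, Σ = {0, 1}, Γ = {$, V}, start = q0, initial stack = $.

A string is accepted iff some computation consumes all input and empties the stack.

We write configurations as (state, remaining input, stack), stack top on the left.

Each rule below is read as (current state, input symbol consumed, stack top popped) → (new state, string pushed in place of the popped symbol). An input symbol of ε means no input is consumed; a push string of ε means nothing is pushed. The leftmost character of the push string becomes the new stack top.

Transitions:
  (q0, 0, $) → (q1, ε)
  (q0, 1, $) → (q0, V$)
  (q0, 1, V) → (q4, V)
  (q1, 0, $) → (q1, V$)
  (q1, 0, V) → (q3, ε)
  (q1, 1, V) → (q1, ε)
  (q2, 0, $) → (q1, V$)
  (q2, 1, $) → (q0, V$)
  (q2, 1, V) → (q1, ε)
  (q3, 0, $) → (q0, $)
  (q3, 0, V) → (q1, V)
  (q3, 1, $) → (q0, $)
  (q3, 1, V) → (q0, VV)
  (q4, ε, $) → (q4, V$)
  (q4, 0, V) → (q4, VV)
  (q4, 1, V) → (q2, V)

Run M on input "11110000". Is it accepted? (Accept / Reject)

Accept

(q0, 11110000, $)
  read 1, top $: go to q0, push V$ → (q0, 1110000, V$)
  read 1, top V: go to q4, push V → (q4, 110000, V$)
  read 1, top V: go to q2, push V → (q2, 10000, V$)
  read 1, top V: go to q1, push ε → (q1, 0000, $)
  read 0, top $: go to q1, push V$ → (q1, 000, V$)
  read 0, top V: go to q3, push ε → (q3, 00, $)
  read 0, top $: go to q0, push $ → (q0, 0, $)
  read 0, top $: go to q1, push ε → (q1, ε, ε)
All input consumed and the stack is empty.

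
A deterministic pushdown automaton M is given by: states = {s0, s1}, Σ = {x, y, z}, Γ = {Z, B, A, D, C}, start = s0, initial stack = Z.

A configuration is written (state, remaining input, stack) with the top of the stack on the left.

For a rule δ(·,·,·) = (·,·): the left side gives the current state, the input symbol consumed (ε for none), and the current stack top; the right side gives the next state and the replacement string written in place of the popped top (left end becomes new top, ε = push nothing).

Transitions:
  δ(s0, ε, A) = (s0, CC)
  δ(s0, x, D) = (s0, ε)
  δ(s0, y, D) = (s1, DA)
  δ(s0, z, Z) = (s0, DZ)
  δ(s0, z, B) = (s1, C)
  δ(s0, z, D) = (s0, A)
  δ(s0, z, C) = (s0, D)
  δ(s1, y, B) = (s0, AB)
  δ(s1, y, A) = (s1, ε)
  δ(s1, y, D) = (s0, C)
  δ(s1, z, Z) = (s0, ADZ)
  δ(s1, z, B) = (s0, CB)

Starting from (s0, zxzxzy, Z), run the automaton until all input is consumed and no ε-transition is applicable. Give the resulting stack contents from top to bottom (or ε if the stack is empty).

(s0, zxzxzy, Z)
  read z, top Z: go to s0, push DZ → (s0, xzxzy, DZ)
  read x, top D: go to s0, push ε → (s0, zxzy, Z)
  read z, top Z: go to s0, push DZ → (s0, xzy, DZ)
  read x, top D: go to s0, push ε → (s0, zy, Z)
  read z, top Z: go to s0, push DZ → (s0, y, DZ)
  read y, top D: go to s1, push DA → (s1, ε, DAZ)
All input consumed in state s1 with stack DAZ.

DAZ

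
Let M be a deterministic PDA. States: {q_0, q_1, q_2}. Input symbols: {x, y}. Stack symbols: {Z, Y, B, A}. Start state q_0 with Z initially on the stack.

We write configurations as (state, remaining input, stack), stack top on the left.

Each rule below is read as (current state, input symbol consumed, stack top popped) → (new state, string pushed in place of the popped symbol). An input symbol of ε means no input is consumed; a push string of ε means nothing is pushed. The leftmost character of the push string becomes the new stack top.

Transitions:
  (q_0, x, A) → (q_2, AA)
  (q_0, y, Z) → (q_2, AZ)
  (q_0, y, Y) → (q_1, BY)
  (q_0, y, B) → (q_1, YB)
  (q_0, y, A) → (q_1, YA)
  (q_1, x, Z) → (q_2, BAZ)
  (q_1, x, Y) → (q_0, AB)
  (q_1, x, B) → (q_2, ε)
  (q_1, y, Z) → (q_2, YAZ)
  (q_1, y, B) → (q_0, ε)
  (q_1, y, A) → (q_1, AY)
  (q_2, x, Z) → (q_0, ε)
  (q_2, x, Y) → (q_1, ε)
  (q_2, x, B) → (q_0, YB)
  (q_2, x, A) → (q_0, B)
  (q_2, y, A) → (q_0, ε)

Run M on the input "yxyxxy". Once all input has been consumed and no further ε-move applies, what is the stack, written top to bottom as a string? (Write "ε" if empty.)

ABBZ

(q_0, yxyxxy, Z)
  read y, top Z: go to q_2, push AZ → (q_2, xyxxy, AZ)
  read x, top A: go to q_0, push B → (q_0, yxxy, BZ)
  read y, top B: go to q_1, push YB → (q_1, xxy, YBZ)
  read x, top Y: go to q_0, push AB → (q_0, xy, ABBZ)
  read x, top A: go to q_2, push AA → (q_2, y, AABBZ)
  read y, top A: go to q_0, push ε → (q_0, ε, ABBZ)
All input consumed in state q_0 with stack ABBZ.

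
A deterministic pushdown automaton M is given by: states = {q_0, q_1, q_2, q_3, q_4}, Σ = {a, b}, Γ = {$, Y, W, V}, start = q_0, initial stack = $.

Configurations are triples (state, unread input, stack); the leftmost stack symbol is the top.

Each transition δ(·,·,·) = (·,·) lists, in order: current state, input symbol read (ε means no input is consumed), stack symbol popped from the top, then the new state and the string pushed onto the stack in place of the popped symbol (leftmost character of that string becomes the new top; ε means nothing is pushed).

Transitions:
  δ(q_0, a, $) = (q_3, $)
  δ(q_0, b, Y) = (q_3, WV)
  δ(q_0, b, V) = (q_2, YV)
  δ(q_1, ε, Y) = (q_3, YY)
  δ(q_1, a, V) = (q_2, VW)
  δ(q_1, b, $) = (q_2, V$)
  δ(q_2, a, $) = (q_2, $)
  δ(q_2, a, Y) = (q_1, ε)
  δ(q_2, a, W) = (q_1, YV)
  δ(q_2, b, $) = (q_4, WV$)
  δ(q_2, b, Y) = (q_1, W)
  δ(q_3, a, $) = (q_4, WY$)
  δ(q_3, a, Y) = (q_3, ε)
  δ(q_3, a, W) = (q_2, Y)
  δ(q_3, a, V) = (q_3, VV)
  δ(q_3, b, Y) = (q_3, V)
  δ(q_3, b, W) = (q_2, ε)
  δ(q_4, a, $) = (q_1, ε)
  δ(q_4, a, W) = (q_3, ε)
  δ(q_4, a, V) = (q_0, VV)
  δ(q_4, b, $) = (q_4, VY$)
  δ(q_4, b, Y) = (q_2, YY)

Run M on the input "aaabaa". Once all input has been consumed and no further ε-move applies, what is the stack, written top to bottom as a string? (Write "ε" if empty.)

(q_0, aaabaa, $)
  read a, top $: go to q_3, push $ → (q_3, aabaa, $)
  read a, top $: go to q_4, push WY$ → (q_4, abaa, WY$)
  read a, top W: go to q_3, push ε → (q_3, baa, Y$)
  read b, top Y: go to q_3, push V → (q_3, aa, V$)
  read a, top V: go to q_3, push VV → (q_3, a, VV$)
  read a, top V: go to q_3, push VV → (q_3, ε, VVV$)
All input consumed in state q_3 with stack VVV$.

VVV$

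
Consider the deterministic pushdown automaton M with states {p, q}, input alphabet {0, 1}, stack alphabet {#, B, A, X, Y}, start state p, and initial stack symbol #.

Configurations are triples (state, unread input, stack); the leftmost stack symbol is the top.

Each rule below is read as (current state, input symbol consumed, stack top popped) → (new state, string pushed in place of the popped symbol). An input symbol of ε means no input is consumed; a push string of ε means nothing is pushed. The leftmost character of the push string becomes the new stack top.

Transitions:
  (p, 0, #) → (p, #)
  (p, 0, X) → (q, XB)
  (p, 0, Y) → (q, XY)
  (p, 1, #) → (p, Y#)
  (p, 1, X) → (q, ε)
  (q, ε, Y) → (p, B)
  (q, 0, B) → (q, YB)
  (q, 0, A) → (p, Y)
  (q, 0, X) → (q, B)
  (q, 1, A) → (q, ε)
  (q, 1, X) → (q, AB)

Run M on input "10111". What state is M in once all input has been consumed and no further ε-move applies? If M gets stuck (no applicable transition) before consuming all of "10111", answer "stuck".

(p, 10111, #)
  read 1, top #: go to p, push Y# → (p, 0111, Y#)
  read 0, top Y: go to q, push XY → (q, 111, XY#)
  read 1, top X: go to q, push AB → (q, 11, ABY#)
  read 1, top A: go to q, push ε → (q, 1, BY#)
No transition for (q, 1, top B); M blocks with input 1 remaining.

stuck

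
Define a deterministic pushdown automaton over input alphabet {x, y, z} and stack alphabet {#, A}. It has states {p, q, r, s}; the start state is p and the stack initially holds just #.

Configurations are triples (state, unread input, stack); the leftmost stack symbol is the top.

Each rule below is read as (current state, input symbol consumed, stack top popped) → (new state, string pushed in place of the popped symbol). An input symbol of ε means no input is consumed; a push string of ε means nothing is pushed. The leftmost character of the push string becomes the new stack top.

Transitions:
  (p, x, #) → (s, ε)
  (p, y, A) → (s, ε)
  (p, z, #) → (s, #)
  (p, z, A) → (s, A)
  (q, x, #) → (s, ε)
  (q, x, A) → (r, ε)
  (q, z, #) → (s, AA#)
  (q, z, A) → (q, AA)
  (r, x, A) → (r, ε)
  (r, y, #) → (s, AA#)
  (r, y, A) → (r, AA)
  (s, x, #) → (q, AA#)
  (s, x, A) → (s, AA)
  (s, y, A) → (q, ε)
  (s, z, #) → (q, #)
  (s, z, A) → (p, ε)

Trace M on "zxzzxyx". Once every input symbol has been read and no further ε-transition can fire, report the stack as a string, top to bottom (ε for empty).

AAA#

(p, zxzzxyx, #)
  read z, top #: go to s, push # → (s, xzzxyx, #)
  read x, top #: go to q, push AA# → (q, zzxyx, AA#)
  read z, top A: go to q, push AA → (q, zxyx, AAA#)
  read z, top A: go to q, push AA → (q, xyx, AAAA#)
  read x, top A: go to r, push ε → (r, yx, AAA#)
  read y, top A: go to r, push AA → (r, x, AAAA#)
  read x, top A: go to r, push ε → (r, ε, AAA#)
All input consumed in state r with stack AAA#.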